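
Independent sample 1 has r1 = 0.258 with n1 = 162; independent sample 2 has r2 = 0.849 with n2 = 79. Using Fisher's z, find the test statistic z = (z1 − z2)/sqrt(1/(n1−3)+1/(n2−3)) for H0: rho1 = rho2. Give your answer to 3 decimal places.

Fisher z-transforms: z1 = atanh(0.258) = 0.263965, z2 = atanh(0.849) = 1.252560; difference d = -0.988595
Var(d) = 1/159 + 1/76 = 0.0062893 + 0.0131579 = 0.0194472
z = d/√Var(d) = -0.988595 / √0.0194472 = -0.988595 / 0.139453 = -7.089

-7.089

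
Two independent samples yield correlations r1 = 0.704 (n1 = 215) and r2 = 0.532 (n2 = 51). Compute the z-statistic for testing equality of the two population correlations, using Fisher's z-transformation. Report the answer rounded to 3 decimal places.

1.766

z1 = atanh(0.704) = 0.875187,  z2 = atanh(0.532) = 0.592931
SE = √(1/(n1−3) + 1/(n2−3)) = √(1/212 + 1/48) = √(0.0047170 + 0.0208333) = √0.0255503 = 0.159845
z = (z1 − z2)/SE = (0.875187 − 0.592931) / 0.159845 = 0.282256 / 0.159845 = 1.766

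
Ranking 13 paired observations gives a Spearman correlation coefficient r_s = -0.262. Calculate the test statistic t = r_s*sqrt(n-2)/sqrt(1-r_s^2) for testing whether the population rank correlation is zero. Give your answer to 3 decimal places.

1 − r_s² = 1 − 0.068644 = 0.931356;  √(1−r_s²) = 0.965068
√(n−2) = √11 = 3.316625
t = r_s·√(n−2)/√(1−r_s²) = -0.262 · 3.316625 / 0.965068 = -0.900

-0.900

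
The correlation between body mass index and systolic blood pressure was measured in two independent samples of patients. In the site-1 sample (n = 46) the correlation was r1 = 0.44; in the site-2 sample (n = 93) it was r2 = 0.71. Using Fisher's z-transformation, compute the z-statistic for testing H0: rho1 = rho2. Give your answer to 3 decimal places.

z1 = atanh(0.44) = 0.472231,  z2 = atanh(0.71) = 0.887184
SE = √(1/(n1−3) + 1/(n2−3)) = √(1/43 + 1/90) = √(0.0232558 + 0.0111111) = √0.0343669 = 0.185383
z = (z1 − z2)/SE = (0.472231 − 0.887184) / 0.185383 = -0.414953 / 0.185383 = -2.238

-2.238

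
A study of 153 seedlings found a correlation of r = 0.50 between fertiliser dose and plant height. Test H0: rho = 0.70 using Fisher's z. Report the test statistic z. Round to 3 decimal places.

Fisher z: atanh(0.50) = 0.549306, atanh(0.70) = 0.867301
z = (z_r − z_0)·√(n−3) = (0.549306 − 0.867301)·√150 = -0.317995 · 12.247449 = -3.895

-3.895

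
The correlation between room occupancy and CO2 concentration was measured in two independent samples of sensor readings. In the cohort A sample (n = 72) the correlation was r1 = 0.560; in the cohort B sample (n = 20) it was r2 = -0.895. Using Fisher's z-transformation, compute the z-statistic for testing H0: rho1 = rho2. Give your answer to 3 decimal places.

Fisher z-transforms: z1 = atanh(0.560) = 0.632833, z2 = atanh(-0.895) = -1.446507; difference d = 2.079340
Var(d) = 1/69 + 1/17 = 0.0144928 + 0.0588235 = 0.0733163
z = d/√Var(d) = 2.079340 / √0.0733163 = 2.079340 / 0.270770 = 7.679

7.679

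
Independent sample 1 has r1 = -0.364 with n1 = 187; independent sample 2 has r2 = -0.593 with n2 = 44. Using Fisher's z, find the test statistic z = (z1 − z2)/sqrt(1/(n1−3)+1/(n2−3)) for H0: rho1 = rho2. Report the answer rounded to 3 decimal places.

Fisher z-transforms: z1 = atanh(-0.364) = -0.381489, z2 = atanh(-0.593) = -0.682281; difference d = 0.300792
Var(d) = 1/184 + 1/41 = 0.0054348 + 0.0243902 = 0.0298250
z = d/√Var(d) = 0.300792 / √0.0298250 = 0.300792 / 0.172699 = 1.742

1.742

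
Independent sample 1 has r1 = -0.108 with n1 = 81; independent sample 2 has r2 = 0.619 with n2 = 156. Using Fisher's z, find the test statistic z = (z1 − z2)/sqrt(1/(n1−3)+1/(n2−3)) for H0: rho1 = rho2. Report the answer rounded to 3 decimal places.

-5.979

Fisher z-transforms: z1 = atanh(-0.108) = -0.108423, z2 = atanh(0.619) = 0.723382; difference d = -0.831805
Var(d) = 1/78 + 1/153 = 0.0128205 + 0.0065359 = 0.0193564
z = d/√Var(d) = -0.831805 / √0.0193564 = -0.831805 / 0.139127 = -5.979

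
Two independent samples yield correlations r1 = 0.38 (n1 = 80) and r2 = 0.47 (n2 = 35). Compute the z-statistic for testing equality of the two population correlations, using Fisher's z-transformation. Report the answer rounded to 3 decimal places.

-0.523

z1 = atanh(0.38) = 0.400060,  z2 = atanh(0.47) = 0.510070
SE = √(1/(n1−3) + 1/(n2−3)) = √(1/77 + 1/32) = √(0.0129870 + 0.0312500) = √0.0442370 = 0.210326
z = (z1 − z2)/SE = (0.400060 − 0.510070) / 0.210326 = -0.110010 / 0.210326 = -0.523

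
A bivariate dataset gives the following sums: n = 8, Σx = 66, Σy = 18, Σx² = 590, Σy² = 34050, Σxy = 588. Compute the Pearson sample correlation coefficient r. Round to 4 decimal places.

0.3533

Numerator: nΣxy − (Σx)(Σy) = 8·588 − (66)(18) = 3516
Denominator: √[(nΣx²−(Σx)²)(nΣy²−(Σy)²)]
  nΣx²−(Σx)² = 8·590 − 4356 = 364;  nΣy²−(Σy)² = 8·34050 − 324 = 272076
  √(364·272076) = √99035664 = 9951.6664
r = 3516 / 9951.6664 = 0.3533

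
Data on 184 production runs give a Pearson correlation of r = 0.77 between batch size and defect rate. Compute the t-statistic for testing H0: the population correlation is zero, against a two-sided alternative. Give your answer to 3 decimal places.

t = r·√(n−2) / √(1−r²) with r = 0.77, n = 184
  = 0.77·√182 / √(1 − 0.5929)
  = 0.77·13.490738 / 0.638044
  = 10.387868 / 0.638044 = 16.281

16.281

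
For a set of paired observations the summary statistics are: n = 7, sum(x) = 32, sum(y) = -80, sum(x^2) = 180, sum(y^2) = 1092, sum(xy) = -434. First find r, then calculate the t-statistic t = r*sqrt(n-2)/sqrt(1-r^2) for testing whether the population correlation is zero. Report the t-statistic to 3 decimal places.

S_xy = nΣxy − ΣxΣy = 7·(-434) − 32·(-80) = -3038 − (-2560) = -478
S_xx = nΣx² − (Σx)² = 7·180 − 32² = 1260 − 1024 = 236
S_yy = nΣy² − (Σy)² = 7·1092 − (-80)² = 7644 − 6400 = 1244
r = S_xy / √(S_xx·S_yy) = -478 / √(236·1244) = -478 / √293584 = -478 / 541.8339 = -0.8822
t = r·√(n−2)/√(1−r²) = -0.8822·√5 / √(1−0.778277) = -1.972659 / 0.470875 = -4.189

-4.189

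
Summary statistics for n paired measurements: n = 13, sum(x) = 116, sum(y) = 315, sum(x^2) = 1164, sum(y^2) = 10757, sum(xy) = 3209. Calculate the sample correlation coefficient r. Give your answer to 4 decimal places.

Numerator: nΣxy − (Σx)(Σy) = 13·3209 − (116)(315) = 5177
Denominator: √[(nΣx²−(Σx)²)(nΣy²−(Σy)²)]
  nΣx²−(Σx)² = 13·1164 − 13456 = 1676;  nΣy²−(Σy)² = 13·10757 − 99225 = 40616
  √(1676·40616) = √68072416 = 8250.6009
r = 5177 / 8250.6009 = 0.6275

0.6275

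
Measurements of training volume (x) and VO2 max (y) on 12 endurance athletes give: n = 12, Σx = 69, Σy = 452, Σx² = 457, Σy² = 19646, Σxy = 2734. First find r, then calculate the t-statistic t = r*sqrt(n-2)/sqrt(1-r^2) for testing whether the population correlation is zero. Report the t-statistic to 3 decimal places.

1.142

Numerator: nΣxy − (Σx)(Σy) = 12·2734 − (69)(452) = 1620
Denominator: √[(nΣx²−(Σx)²)(nΣy²−(Σy)²)]
  nΣx²−(Σx)² = 12·457 − 4761 = 723;  nΣy²−(Σy)² = 12·19646 − 204304 = 31448
  √(723·31448) = √22736904 = 4768.3230
r = 1620 / 4768.3230 = 0.3397
t = r·√(n−2)/√(1−r²) = 0.3397·√10 / √(1−0.115396) = 1.074226 / 0.940534 = 1.142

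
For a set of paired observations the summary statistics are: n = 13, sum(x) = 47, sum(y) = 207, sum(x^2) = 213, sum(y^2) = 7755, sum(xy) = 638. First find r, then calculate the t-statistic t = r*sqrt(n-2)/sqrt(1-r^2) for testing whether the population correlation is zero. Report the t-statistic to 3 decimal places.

S_xy = nΣxy − ΣxΣy = 13·638 − 47·207 = 8294 − 9729 = -1435
S_xx = nΣx² − (Σx)² = 13·213 − 47² = 2769 − 2209 = 560
S_yy = nΣy² − (Σy)² = 13·7755 − 207² = 100815 − 42849 = 57966
r = S_xy / √(S_xx·S_yy) = -1435 / √(560·57966) = -1435 / √32460960 = -1435 / 5697.4521 = -0.2519
t = r·√(n−2)/√(1−r²) = -0.2519·√11 / √(1−0.063454) = -0.835458 / 0.967753 = -0.863

-0.863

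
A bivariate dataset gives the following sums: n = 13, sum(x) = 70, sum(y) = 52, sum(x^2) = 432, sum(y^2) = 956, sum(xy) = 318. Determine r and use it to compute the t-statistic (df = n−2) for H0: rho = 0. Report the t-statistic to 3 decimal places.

0.632

S_xy = nΣxy − ΣxΣy = 13·318 − 70·52 = 4134 − 3640 = 494
S_xx = nΣx² − (Σx)² = 13·432 − 70² = 5616 − 4900 = 716
S_yy = nΣy² − (Σy)² = 13·956 − 52² = 12428 − 2704 = 9724
r = S_xy / √(S_xx·S_yy) = 494 / √(716·9724) = 494 / √6962384 = 494 / 2638.6330 = 0.1872
t = r·√(n−2)/√(1−r²) = 0.1872·√11 / √(1−0.035044) = 0.620872 / 0.982322 = 0.632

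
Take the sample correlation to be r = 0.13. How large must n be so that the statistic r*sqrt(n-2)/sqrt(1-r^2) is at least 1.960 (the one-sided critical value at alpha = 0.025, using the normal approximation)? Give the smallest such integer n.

r√(n−2)/√(1−r²) ≥ 1.960  ⇔  n−2 ≥ (1.960)²·(1−r²)/r²
(1−r²)/r² = (1−0.0169)/0.0169 = 58.1716
n ≥ 2 + 3.8416·58.1716 = 2 + 223.4720 = 225.4720
⌈225.4720⌉ = 226

226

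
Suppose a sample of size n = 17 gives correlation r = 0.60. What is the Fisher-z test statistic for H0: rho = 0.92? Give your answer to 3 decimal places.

-3.352

Fisher z: atanh(0.60) = 0.693147, atanh(0.92) = 1.589027
z = (z_r − z_0)·√(n−3) = (0.693147 − 1.589027)·√14 = -0.895880 · 3.741657 = -3.352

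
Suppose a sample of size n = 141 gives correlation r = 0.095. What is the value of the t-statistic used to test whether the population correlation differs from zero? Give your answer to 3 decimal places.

t = r·√(n−2) / √(1−r²) with r = 0.095, n = 141
  = 0.095·√139 / √(1 − 0.009025)
  = 0.095·11.789826 / 0.995477
  = 1.120033 / 0.995477 = 1.125

1.125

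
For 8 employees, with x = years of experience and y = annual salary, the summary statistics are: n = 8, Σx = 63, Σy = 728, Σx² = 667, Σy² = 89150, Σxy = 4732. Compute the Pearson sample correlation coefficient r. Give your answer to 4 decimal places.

Numerator: nΣxy − (Σx)(Σy) = 8·4732 − (63)(728) = -8008
Denominator: √[(nΣx²−(Σx)²)(nΣy²−(Σy)²)]
  nΣx²−(Σx)² = 8·667 − 3969 = 1367;  nΣy²−(Σy)² = 8·89150 − 529984 = 183216
  √(1367·183216) = √250456272 = 15825.8103
r = -8008 / 15825.8103 = -0.5060

-0.5060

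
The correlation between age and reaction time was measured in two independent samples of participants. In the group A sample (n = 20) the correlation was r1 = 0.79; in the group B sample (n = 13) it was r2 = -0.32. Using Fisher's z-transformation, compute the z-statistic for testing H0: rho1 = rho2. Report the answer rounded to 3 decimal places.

3.521

Fisher z-transforms: z1 = atanh(0.79) = 1.071432, z2 = atanh(-0.32) = -0.331647; difference d = 1.403079
Var(d) = 1/17 + 1/10 = 0.0588235 + 0.1000000 = 0.1588235
z = d/√Var(d) = 1.403079 / √0.1588235 = 1.403079 / 0.398527 = 3.521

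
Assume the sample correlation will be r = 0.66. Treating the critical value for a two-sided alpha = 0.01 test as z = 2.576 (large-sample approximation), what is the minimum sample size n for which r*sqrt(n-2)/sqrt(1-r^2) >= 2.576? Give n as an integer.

Need r·√(n−2)/√(1−r²) ≥ 2.576
√(n−2) ≥ 2.576·√(1−0.4356) / 0.66 = 2.576·0.751266 / 0.66 = 2.9322
n−2 ≥ 8.5978  ⇒  n ≥ 10.5978
Smallest integer n = 11

11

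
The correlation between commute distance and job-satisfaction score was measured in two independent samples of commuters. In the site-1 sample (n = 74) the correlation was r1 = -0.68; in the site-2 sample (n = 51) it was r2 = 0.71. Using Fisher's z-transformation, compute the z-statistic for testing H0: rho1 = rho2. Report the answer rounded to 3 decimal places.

-9.185

z1 = atanh(-0.68) = -0.829114,  z2 = atanh(0.71) = 0.887184
SE = √(1/(n1−3) + 1/(n2−3)) = √(1/71 + 1/48) = √(0.0140845 + 0.0208333) = √0.0349178 = 0.186863
z = (z1 − z2)/SE = (-0.829114 − 0.887184) / 0.186863 = -1.716298 / 0.186863 = -9.185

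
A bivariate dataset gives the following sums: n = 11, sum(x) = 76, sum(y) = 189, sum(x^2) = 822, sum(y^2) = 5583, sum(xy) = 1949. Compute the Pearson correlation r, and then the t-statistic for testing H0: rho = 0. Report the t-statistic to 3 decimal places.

Numerator: nΣxy − (Σx)(Σy) = 11·1949 − (76)(189) = 7075
Denominator: √[(nΣx²−(Σx)²)(nΣy²−(Σy)²)]
  nΣx²−(Σx)² = 11·822 − 5776 = 3266;  nΣy²−(Σy)² = 11·5583 − 35721 = 25692
  √(3266·25692) = √83910072 = 9160.2441
r = 7075 / 9160.2441 = 0.7724
t = r·√(n−2)/√(1−r²) = 0.7724·√9 / √(1−0.596602) = 2.317200 / 0.635136 = 3.648

3.648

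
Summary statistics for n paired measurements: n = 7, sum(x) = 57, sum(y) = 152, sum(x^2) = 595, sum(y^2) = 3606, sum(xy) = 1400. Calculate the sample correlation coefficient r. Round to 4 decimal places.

Numerator: nΣxy − (Σx)(Σy) = 7·1400 − (57)(152) = 1136
Denominator: √[(nΣx²−(Σx)²)(nΣy²−(Σy)²)]
  nΣx²−(Σx)² = 7·595 − 3249 = 916;  nΣy²−(Σy)² = 7·3606 − 23104 = 2138
  √(916·2138) = √1958408 = 1399.4313
r = 1136 / 1399.4313 = 0.8118

0.8118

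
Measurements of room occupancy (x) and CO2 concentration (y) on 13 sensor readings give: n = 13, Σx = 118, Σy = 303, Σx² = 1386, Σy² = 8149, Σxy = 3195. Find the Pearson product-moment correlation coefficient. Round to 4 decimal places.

0.7601

Numerator: nΣxy − (Σx)(Σy) = 13·3195 − (118)(303) = 5781
Denominator: √[(nΣx²−(Σx)²)(nΣy²−(Σy)²)]
  nΣx²−(Σx)² = 13·1386 − 13924 = 4094;  nΣy²−(Σy)² = 13·8149 − 91809 = 14128
  √(4094·14128) = √57840032 = 7605.2634
r = 5781 / 7605.2634 = 0.7601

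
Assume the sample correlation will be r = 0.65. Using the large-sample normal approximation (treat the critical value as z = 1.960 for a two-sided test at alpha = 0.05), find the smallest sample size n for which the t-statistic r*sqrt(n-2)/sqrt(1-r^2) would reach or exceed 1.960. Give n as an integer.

Need r·√(n−2)/√(1−r²) ≥ 1.960
√(n−2) ≥ 1.960·√(1−0.4225) / 0.65 = 1.960·0.759934 / 0.65 = 2.2915
n−2 ≥ 5.2510  ⇒  n ≥ 7.2510
Smallest integer n = 8

8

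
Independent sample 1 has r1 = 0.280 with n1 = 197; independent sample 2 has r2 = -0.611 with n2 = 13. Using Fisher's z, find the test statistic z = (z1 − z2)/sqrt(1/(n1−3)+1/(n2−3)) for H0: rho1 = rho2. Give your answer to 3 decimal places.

3.078

Fisher z-transforms: z1 = atanh(0.280) = 0.287682, z2 = atanh(-0.611) = -0.710516; difference d = 0.998198
Var(d) = 1/194 + 1/10 = 0.0051546 + 0.1000000 = 0.1051546
z = d/√Var(d) = 0.998198 / √0.1051546 = 0.998198 / 0.324276 = 3.078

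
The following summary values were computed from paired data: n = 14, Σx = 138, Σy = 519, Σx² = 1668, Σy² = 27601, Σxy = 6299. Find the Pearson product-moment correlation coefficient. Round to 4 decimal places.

0.7376

Numerator: nΣxy − (Σx)(Σy) = 14·6299 − (138)(519) = 16564
Denominator: √[(nΣx²−(Σx)²)(nΣy²−(Σy)²)]
  nΣx²−(Σx)² = 14·1668 − 19044 = 4308;  nΣy²−(Σy)² = 14·27601 − 269361 = 117053
  √(4308·117053) = √504264324 = 22455.8305
r = 16564 / 22455.8305 = 0.7376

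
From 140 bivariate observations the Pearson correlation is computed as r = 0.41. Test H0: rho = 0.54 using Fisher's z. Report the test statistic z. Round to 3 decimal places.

-1.973

z_r = atanh(0.41) = 0.435611,  z_0 = atanh(0.54) = 0.604156
SE = 1/√(n−3) = 1/√137 = 0.085436
z = (z_r − z_0)/SE = (0.435611 − 0.604156) / 0.085436 = -0.168545 / 0.085436 = -1.973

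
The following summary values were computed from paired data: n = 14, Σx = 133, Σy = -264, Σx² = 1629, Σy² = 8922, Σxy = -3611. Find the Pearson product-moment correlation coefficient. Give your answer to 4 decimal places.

-0.9187

S_xy = nΣxy − ΣxΣy = 14·(-3611) − 133·(-264) = -50554 − (-35112) = -15442
S_xx = nΣx² − (Σx)² = 14·1629 − 133² = 22806 − 17689 = 5117
S_yy = nΣy² − (Σy)² = 14·8922 − (-264)² = 124908 − 69696 = 55212
r = S_xy / √(S_xx·S_yy) = -15442 / √(5117·55212) = -15442 / √282519804 = -15442 / 16808.3254 = -0.9187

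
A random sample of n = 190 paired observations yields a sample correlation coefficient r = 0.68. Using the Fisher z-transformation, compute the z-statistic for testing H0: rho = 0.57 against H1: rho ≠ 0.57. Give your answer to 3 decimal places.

z_r = atanh(0.68) = 0.829114,  z_0 = atanh(0.57) = 0.647523
SE = 1/√(n−3) = 1/√187 = 0.073127
z = (z_r − z_0)/SE = (0.829114 − 0.647523) / 0.073127 = 0.181591 / 0.073127 = 2.483

2.483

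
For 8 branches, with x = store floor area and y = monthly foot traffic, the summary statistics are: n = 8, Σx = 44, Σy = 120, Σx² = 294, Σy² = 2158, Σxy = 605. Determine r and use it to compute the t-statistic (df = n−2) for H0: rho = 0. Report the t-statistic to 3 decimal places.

S_xy = nΣxy − ΣxΣy = 8·605 − 44·120 = 4840 − 5280 = -440
S_xx = nΣx² − (Σx)² = 8·294 − 44² = 2352 − 1936 = 416
S_yy = nΣy² − (Σy)² = 8·2158 − 120² = 17264 − 14400 = 2864
r = S_xy / √(S_xx·S_yy) = -440 / √(416·2864) = -440 / √1191424 = -440 / 1091.5237 = -0.4031
t = r·√(n−2)/√(1−r²) = -0.4031·√6 / √(1−0.162490) = -0.987389 / 0.915156 = -1.079

-1.079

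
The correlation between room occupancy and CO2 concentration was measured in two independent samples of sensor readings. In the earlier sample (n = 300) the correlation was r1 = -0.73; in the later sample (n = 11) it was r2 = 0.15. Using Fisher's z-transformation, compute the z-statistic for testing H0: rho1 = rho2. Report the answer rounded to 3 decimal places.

-3.014

z1 = atanh(-0.73) = -0.928727,  z2 = atanh(0.15) = 0.151140
SE = √(1/(n1−3) + 1/(n2−3)) = √(1/297 + 1/8) = √(0.0033670 + 0.1250000) = √0.1283670 = 0.358283
z = (z1 − z2)/SE = (-0.928727 − 0.151140) / 0.358283 = -1.079867 / 0.358283 = -3.014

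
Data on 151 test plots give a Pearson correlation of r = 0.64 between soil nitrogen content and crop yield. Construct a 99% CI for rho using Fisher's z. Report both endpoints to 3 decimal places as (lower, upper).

(0.498, 0.749)

z_r = atanh(0.64) = 0.758174;  SE = 1/√(n−3) = 1/√148 = 0.082199
z-limits: 0.758174 ± 2.576·0.082199 = 0.758174 ± 0.211745 = [0.546429, 0.969919]
ρ-limits: (tanh 0.546429, tanh 0.969919) = (0.498, 0.749)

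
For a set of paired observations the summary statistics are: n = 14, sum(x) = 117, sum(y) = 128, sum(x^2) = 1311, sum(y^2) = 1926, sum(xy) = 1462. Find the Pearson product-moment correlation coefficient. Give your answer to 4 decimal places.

0.7817

Numerator: nΣxy − (Σx)(Σy) = 14·1462 − (117)(128) = 5492
Denominator: √[(nΣx²−(Σx)²)(nΣy²−(Σy)²)]
  nΣx²−(Σx)² = 14·1311 − 13689 = 4665;  nΣy²−(Σy)² = 14·1926 − 16384 = 10580
  √(4665·10580) = √49355700 = 7025.3612
r = 5492 / 7025.3612 = 0.7817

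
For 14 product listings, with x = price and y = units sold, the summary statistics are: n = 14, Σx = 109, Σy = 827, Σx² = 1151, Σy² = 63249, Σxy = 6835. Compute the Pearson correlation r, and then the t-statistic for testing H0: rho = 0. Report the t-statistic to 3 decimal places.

0.670

S_xy = nΣxy − ΣxΣy = 14·6835 − 109·827 = 95690 − 90143 = 5547
S_xx = nΣx² − (Σx)² = 14·1151 − 109² = 16114 − 11881 = 4233
S_yy = nΣy² − (Σy)² = 14·63249 − 827² = 885486 − 683929 = 201557
r = S_xy / √(S_xx·S_yy) = 5547 / √(4233·201557) = 5547 / √853190781 = 5547 / 29209.4297 = 0.1899
t = r·√(n−2)/√(1−r²) = 0.1899·√12 / √(1−0.036062) = 0.657833 / 0.981803 = 0.670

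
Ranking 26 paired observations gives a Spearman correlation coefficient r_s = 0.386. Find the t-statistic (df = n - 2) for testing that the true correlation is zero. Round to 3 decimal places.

2.050

1 − r_s² = 1 − 0.148996 = 0.851004;  √(1−r_s²) = 0.922499
√(n−2) = √24 = 4.898979
t = r_s·√(n−2)/√(1−r_s²) = 0.386 · 4.898979 / 0.922499 = 2.050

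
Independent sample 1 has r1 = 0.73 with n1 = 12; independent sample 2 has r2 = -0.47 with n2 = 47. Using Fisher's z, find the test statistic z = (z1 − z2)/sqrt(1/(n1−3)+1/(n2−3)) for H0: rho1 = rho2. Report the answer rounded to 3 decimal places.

Fisher z-transforms: z1 = atanh(0.73) = 0.928727, z2 = atanh(-0.47) = -0.510070; difference d = 1.438797
Var(d) = 1/9 + 1/44 = 0.1111111 + 0.0227273 = 0.1338384
z = d/√Var(d) = 1.438797 / √0.1338384 = 1.438797 / 0.365839 = 3.933

3.933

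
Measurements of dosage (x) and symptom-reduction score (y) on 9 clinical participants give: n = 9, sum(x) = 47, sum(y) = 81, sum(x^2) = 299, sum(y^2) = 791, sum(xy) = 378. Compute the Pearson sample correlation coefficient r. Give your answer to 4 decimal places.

-0.7809

S_xy = nΣxy − ΣxΣy = 9·378 − 47·81 = 3402 − 3807 = -405
S_xx = nΣx² − (Σx)² = 9·299 − 47² = 2691 − 2209 = 482
S_yy = nΣy² − (Σy)² = 9·791 − 81² = 7119 − 6561 = 558
r = S_xy / √(S_xx·S_yy) = -405 / √(482·558) = -405 / √268956 = -405 / 518.6097 = -0.7809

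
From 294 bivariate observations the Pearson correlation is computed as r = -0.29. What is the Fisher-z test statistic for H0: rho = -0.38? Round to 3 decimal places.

1.731

z_r = atanh(-0.29) = -0.298566,  z_0 = atanh(-0.38) = -0.400060
SE = 1/√(n−3) = 1/√291 = 0.058621
z = (z_r − z_0)/SE = (-0.298566 − (-0.400060)) / 0.058621 = 0.101494 / 0.058621 = 1.731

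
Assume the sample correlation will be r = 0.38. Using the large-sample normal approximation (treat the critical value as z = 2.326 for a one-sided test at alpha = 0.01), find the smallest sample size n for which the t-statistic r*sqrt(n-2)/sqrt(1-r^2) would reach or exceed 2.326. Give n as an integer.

35

Need r·√(n−2)/√(1−r²) ≥ 2.326
√(n−2) ≥ 2.326·√(1−0.1444) / 0.38 = 2.326·0.924986 / 0.38 = 5.6619
n−2 ≥ 32.0571  ⇒  n ≥ 34.0571
Smallest integer n = 35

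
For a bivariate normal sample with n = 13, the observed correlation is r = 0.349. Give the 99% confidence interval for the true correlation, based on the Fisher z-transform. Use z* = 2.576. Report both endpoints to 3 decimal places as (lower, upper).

z_r = atanh(0.349) = 0.364305;  SE = 1/√(n−3) = 1/√10 = 0.316228
z-limits: 0.364305 ± 2.576·0.316228 = 0.364305 ± 0.814603 = [-0.450298, 1.178908]
ρ-limits: (tanh -0.450298, tanh 1.178908) = (-0.422, 0.827)

(-0.422, 0.827)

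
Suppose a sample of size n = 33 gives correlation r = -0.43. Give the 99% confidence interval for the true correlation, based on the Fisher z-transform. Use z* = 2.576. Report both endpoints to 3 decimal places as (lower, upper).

Fisher z: z_r = atanh(r) = ½·ln((1+(-0.43))/(1−(-0.43))) = -0.459897
SE(z) = 1/√(n−3) = 1/√30 = 0.182574
99% ⇒ z* = 2.576; margin = 2.576·0.182574 = 0.470311
CI on z-scale: (-0.930208, 0.010414)
Back-transform: tanh(-0.930208) = -0.730691, tanh(0.010414) = 0.010414

(-0.731, 0.010)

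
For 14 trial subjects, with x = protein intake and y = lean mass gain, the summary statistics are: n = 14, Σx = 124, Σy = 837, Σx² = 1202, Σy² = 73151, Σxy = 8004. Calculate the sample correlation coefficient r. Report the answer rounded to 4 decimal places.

0.3815

S_xy = nΣxy − ΣxΣy = 14·8004 − 124·837 = 112056 − 103788 = 8268
S_xx = nΣx² − (Σx)² = 14·1202 − 124² = 16828 − 15376 = 1452
S_yy = nΣy² − (Σy)² = 14·73151 − 837² = 1024114 − 700569 = 323545
r = S_xy / √(S_xx·S_yy) = 8268 / √(1452·323545) = 8268 / √469787340 = 8268 / 21674.5782 = 0.3815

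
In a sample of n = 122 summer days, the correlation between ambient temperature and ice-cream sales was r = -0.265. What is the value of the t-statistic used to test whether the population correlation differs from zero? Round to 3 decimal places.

1 − r² = 1 − 0.070225 = 0.929775;  √(1−r²) = 0.964248
√(n−2) = √120 = 10.954451
t = r·√(n−2)/√(1−r²) = -0.265 · 10.954451 / 0.964248 = -3.011

-3.011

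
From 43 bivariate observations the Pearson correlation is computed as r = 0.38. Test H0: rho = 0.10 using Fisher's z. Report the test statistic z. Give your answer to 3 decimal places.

Fisher z: atanh(0.38) = 0.400060, atanh(0.10) = 0.100335
z = (z_r − z_0)·√(n−3) = (0.400060 − 0.100335)·√40 = 0.299725 · 6.324555 = 1.896

1.896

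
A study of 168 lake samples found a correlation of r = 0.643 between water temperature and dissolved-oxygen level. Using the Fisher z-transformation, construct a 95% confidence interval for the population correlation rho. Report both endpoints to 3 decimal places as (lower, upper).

Fisher z: z_r = atanh(r) = ½·ln((1+0.643)/(1−0.643)) = 0.763272
SE(z) = 1/√(n−3) = 1/√165 = 0.077850
95% ⇒ z* = 1.960; margin = 1.960·0.077850 = 0.152586
CI on z-scale: (0.610686, 0.915858)
Back-transform: tanh(0.610686) = 0.544610, tanh(0.915858) = 0.723932

(0.545, 0.724)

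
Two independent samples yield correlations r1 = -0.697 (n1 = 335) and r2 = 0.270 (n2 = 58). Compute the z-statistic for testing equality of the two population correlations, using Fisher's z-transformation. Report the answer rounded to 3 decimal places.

z1 = atanh(-0.697) = -0.861442,  z2 = atanh(0.270) = 0.276864
SE = √(1/(n1−3) + 1/(n2−3)) = √(1/332 + 1/55) = √(0.0030120 + 0.0181818) = √0.0211938 = 0.145581
z = (z1 − z2)/SE = (-0.861442 − 0.276864) / 0.145581 = -1.138306 / 0.145581 = -7.819

-7.819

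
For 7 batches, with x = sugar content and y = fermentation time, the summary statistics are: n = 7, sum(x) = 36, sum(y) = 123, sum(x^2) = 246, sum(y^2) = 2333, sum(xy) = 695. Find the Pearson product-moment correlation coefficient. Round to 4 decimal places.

0.6107

Numerator: nΣxy − (Σx)(Σy) = 7·695 − (36)(123) = 437
Denominator: √[(nΣx²−(Σx)²)(nΣy²−(Σy)²)]
  nΣx²−(Σx)² = 7·246 − 1296 = 426;  nΣy²−(Σy)² = 7·2333 − 15129 = 1202
  √(426·1202) = √512052 = 715.5781
r = 437 / 715.5781 = 0.6107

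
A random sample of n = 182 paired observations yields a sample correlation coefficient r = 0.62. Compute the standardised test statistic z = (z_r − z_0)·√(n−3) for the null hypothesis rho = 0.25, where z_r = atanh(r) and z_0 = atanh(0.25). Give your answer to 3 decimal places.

6.283

Fisher z: atanh(0.62) = 0.725005, atanh(0.25) = 0.255413
z = (z_r − z_0)·√(n−3) = (0.725005 − 0.255413)·√179 = 0.469592 · 13.379088 = 6.283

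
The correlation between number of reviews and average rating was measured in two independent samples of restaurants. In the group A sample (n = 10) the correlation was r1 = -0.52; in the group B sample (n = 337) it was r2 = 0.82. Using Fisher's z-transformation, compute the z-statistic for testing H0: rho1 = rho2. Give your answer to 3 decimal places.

-4.538

z1 = atanh(-0.52) = -0.576340,  z2 = atanh(0.82) = 1.156817
SE = √(1/(n1−3) + 1/(n2−3)) = √(1/7 + 1/334) = √(0.1428571 + 0.0029940) = √0.1458511 = 0.381905
z = (z1 − z2)/SE = (-0.576340 − 1.156817) / 0.381905 = -1.733157 / 0.381905 = -4.538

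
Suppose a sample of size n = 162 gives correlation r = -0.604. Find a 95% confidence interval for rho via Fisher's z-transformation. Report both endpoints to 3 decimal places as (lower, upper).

z_r = atanh(-0.604) = -0.699421;  SE = 1/√(n−3) = 1/√159 = 0.079305
z-limits: -0.699421 ± 1.960·0.079305 = -0.699421 ± 0.155438 = [-0.854859, -0.543983]
ρ-limits: (tanh -0.854859, tanh -0.543983) = (-0.694, -0.496)

(-0.694, -0.496)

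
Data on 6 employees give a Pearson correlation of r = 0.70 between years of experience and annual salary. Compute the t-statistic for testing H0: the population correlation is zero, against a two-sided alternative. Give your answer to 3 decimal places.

1.960

1 − r² = 1 − 0.4900 = 0.5100;  √(1−r²) = 0.714143
√(n−2) = √4 = 2.000000
t = r·√(n−2)/√(1−r²) = 0.70 · 2.000000 / 0.714143 = 1.960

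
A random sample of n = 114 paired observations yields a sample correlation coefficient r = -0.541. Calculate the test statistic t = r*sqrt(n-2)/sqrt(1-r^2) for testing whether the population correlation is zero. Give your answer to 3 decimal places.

-6.808

t = r·√(n−2) / √(1−r²) with r = -0.541, n = 114
  = -0.541·√112 / √(1 − 0.292681)
  = -0.541·10.583005 / 0.841023
  = -5.725406 / 0.841023 = -6.808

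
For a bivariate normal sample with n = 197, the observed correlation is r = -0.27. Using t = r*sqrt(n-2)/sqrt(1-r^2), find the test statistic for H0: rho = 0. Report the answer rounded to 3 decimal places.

t = r·√(n−2) / √(1−r²) with r = -0.27, n = 197
  = -0.27·√195 / √(1 − 0.0729)
  = -0.27·13.964240 / 0.962860
  = -3.770345 / 0.962860 = -3.916

-3.916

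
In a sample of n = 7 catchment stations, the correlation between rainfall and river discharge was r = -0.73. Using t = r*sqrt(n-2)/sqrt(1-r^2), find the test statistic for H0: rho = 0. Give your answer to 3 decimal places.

-2.388

t = r·√(n−2) / √(1−r²) with r = -0.73, n = 7
  = -0.73·√5 / √(1 − 0.5329)
  = -0.73·2.236068 / 0.683447
  = -1.632330 / 0.683447 = -2.388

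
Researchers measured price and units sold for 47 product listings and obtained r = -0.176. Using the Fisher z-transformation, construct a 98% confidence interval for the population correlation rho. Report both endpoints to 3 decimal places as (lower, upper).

Fisher z: z_r = atanh(r) = ½·ln((1+(-0.176))/(1−(-0.176))) = -0.177852
SE(z) = 1/√(n−3) = 1/√44 = 0.150756
98% ⇒ z* = 2.326; margin = 2.326·0.150756 = 0.350658
CI on z-scale: (-0.528510, 0.172806)
Back-transform: tanh(-0.528510) = -0.484241, tanh(0.172806) = 0.171106

(-0.484, 0.171)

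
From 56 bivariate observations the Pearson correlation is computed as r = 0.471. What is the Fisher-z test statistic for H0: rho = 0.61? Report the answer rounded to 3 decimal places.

-1.438

Fisher z: atanh(0.471) = 0.511355, atanh(0.61) = 0.708921
z = (z_r − z_0)·√(n−3) = (0.511355 − 0.708921)·√53 = -0.197566 · 7.280110 = -1.438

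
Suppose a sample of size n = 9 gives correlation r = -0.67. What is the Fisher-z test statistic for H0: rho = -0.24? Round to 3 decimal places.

z_r = atanh(-0.67) = -0.810743,  z_0 = atanh(-0.24) = -0.244774
SE = 1/√(n−3) = 1/√6 = 0.408248
z = (z_r − z_0)/SE = (-0.810743 − (-0.244774)) / 0.408248 = -0.565969 / 0.408248 = -1.386

-1.386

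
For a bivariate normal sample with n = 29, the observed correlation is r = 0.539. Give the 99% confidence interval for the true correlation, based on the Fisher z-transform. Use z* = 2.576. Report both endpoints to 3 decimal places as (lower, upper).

(0.097, 0.803)

z_r = atanh(0.539) = 0.602745;  SE = 1/√(n−3) = 1/√26 = 0.196116
z-limits: 0.602745 ± 2.576·0.196116 = 0.602745 ± 0.505195 = [0.097550, 1.107940]
ρ-limits: (tanh 0.097550, tanh 1.107940) = (0.097, 0.803)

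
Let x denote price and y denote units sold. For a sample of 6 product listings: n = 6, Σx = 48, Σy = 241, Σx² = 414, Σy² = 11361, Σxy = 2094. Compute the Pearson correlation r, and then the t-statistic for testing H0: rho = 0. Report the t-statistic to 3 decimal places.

Numerator: nΣxy − (Σx)(Σy) = 6·2094 − (48)(241) = 996
Denominator: √[(nΣx²−(Σx)²)(nΣy²−(Σy)²)]
  nΣx²−(Σx)² = 6·414 − 2304 = 180;  nΣy²−(Σy)² = 6·11361 − 58081 = 10085
  √(180·10085) = √1815300 = 1347.3307
r = 996 / 1347.3307 = 0.7392
t = r·√(n−2)/√(1−r²) = 0.7392·√4 / √(1−0.546417) = 1.478400 / 0.673486 = 2.195

2.195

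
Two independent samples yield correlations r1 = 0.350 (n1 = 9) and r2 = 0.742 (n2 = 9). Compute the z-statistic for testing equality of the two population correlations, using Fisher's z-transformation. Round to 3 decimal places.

-1.021

z1 = atanh(0.350) = 0.365444,  z2 = atanh(0.742) = 0.954915
SE = √(1/(n1−3) + 1/(n2−3)) = √(1/6 + 1/6) = √(0.1666667 + 0.1666667) = √0.3333334 = 0.577350
z = (z1 − z2)/SE = (0.365444 − 0.954915) / 0.577350 = -0.589471 / 0.577350 = -1.021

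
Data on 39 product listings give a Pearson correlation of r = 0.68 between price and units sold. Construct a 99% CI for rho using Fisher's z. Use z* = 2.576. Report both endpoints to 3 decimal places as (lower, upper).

z_r = atanh(0.68) = 0.829114;  SE = 1/√(n−3) = 1/√36 = 0.166667
z-limits: 0.829114 ± 2.576·0.166667 = 0.829114 ± 0.429334 = [0.399780, 1.258448]
ρ-limits: (tanh 0.399780, tanh 1.258448) = (0.380, 0.851)

(0.380, 0.851)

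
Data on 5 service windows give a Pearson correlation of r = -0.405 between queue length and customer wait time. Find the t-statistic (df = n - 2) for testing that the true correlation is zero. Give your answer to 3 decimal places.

t = r·√(n−2) / √(1−r²) with r = -0.405, n = 5
  = -0.405·√3 / √(1 − 0.164025)
  = -0.405·1.732051 / 0.914317
  = -0.701481 / 0.914317 = -0.767

-0.767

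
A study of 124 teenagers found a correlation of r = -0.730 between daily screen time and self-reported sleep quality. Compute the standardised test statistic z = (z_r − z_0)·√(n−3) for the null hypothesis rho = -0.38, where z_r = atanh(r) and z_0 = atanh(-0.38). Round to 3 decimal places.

-5.815

Fisher z: atanh(-0.730) = -0.928727, atanh(-0.38) = -0.400060
z = (z_r − z_0)·√(n−3) = (-0.928727 − (-0.400060))·√121 = -0.528667 · 11.000000 = -5.815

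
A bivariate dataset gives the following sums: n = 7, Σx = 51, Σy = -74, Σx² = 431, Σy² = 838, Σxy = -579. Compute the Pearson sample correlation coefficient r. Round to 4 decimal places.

Numerator: nΣxy − (Σx)(Σy) = 7·(-579) − (51)(-74) = -279
Denominator: √[(nΣx²−(Σx)²)(nΣy²−(Σy)²)]
  nΣx²−(Σx)² = 7·431 − 2601 = 416;  nΣy²−(Σy)² = 7·838 − 5476 = 390
  √(416·390) = √162240 = 402.7903
r = -279 / 402.7903 = -0.6927

-0.6927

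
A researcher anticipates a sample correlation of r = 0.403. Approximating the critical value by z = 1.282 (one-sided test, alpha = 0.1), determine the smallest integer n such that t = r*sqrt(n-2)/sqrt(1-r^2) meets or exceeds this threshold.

11

r√(n−2)/√(1−r²) ≥ 1.282  ⇔  n−2 ≥ (1.282)²·(1−r²)/r²
(1−r²)/r² = (1−0.162409)/0.162409 = 5.1573
n ≥ 2 + 1.643524·5.1573 = 2 + 8.4761 = 10.4761
⌈10.4761⌉ = 11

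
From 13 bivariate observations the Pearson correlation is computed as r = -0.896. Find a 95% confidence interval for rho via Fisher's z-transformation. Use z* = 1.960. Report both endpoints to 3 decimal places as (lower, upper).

z_r = atanh(-0.896) = -1.451555;  SE = 1/√(n−3) = 1/√10 = 0.316228
z-limits: -1.451555 ± 1.960·0.316228 = -1.451555 ± 0.619807 = [-2.071362, -0.831748]
ρ-limits: (tanh -2.071362, tanh -0.831748) = (-0.969, -0.681)

(-0.969, -0.681)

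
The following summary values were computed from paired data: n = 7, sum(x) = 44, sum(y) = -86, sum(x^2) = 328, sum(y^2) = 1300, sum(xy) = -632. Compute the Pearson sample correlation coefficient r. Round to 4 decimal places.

Numerator: nΣxy − (Σx)(Σy) = 7·(-632) − (44)(-86) = -640
Denominator: √[(nΣx²−(Σx)²)(nΣy²−(Σy)²)]
  nΣx²−(Σx)² = 7·328 − 1936 = 360;  nΣy²−(Σy)² = 7·1300 − 7396 = 1704
  √(360·1704) = √613440 = 783.2241
r = -640 / 783.2241 = -0.8171

-0.8171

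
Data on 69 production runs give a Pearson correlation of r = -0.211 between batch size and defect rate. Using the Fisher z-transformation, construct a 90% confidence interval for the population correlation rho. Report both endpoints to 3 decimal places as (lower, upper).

z_r = atanh(-0.211) = -0.214218;  SE = 1/√(n−3) = 1/√66 = 0.123091
z-limits: -0.214218 ± 1.645·0.123091 = -0.214218 ± 0.202485 = [-0.416703, -0.011733]
ρ-limits: (tanh -0.416703, tanh -0.011733) = (-0.394, -0.012)

(-0.394, -0.012)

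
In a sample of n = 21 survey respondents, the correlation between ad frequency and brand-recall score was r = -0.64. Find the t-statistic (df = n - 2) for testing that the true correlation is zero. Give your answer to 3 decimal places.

1 − r² = 1 − 0.4096 = 0.5904;  √(1−r²) = 0.768375
√(n−2) = √19 = 4.358899
t = r·√(n−2)/√(1−r²) = -0.64 · 4.358899 / 0.768375 = -3.631

-3.631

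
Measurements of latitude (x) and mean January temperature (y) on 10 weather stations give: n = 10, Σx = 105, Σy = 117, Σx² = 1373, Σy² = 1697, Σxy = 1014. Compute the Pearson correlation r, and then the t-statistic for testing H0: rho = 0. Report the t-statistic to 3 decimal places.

-2.935

S_xy = nΣxy − ΣxΣy = 10·1014 − 105·117 = 10140 − 12285 = -2145
S_xx = nΣx² − (Σx)² = 10·1373 − 105² = 13730 − 11025 = 2705
S_yy = nΣy² − (Σy)² = 10·1697 − 117² = 16970 − 13689 = 3281
r = S_xy / √(S_xx·S_yy) = -2145 / √(2705·3281) = -2145 / √8875105 = -2145 / 2979.1114 = -0.7200
t = r·√(n−2)/√(1−r²) = -0.7200·√8 / √(1−0.518400) = -2.036468 / 0.693974 = -2.935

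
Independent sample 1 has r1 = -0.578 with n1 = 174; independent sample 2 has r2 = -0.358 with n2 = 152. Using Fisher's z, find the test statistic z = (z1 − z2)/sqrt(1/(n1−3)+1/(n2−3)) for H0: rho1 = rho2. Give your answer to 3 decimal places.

-2.542

Fisher z-transforms: z1 = atanh(-0.578) = -0.659454, z2 = atanh(-0.358) = -0.374590; difference d = -0.284864
Var(d) = 1/171 + 1/149 = 0.0058480 + 0.0067114 = 0.0125594
z = d/√Var(d) = -0.284864 / √0.0125594 = -0.284864 / 0.112069 = -2.542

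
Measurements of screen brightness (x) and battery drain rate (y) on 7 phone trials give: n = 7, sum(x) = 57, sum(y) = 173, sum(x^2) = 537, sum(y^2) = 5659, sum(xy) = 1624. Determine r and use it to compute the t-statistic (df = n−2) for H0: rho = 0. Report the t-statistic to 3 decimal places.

2.063

S_xy = nΣxy − ΣxΣy = 7·1624 − 57·173 = 11368 − 9861 = 1507
S_xx = nΣx² − (Σx)² = 7·537 − 57² = 3759 − 3249 = 510
S_yy = nΣy² − (Σy)² = 7·5659 − 173² = 39613 − 29929 = 9684
r = S_xy / √(S_xx·S_yy) = 1507 / √(510·9684) = 1507 / √4938840 = 1507 / 2222.3501 = 0.6781
t = r·√(n−2)/√(1−r²) = 0.6781·√5 / √(1−0.459820) = 1.516278 / 0.734969 = 2.063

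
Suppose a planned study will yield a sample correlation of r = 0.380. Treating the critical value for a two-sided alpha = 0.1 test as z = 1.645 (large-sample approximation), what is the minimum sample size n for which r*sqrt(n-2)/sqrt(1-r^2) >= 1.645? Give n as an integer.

19

Need r·√(n−2)/√(1−r²) ≥ 1.645
√(n−2) ≥ 1.645·√(1−0.144400) / 0.380 = 1.645·0.924986 / 0.380 = 4.0042
n−2 ≥ 16.0336  ⇒  n ≥ 18.0336
Smallest integer n = 19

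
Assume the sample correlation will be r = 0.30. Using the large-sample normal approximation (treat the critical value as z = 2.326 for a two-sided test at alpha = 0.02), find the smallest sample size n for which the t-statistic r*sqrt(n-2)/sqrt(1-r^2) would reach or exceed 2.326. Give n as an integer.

r√(n−2)/√(1−r²) ≥ 2.326  ⇔  n−2 ≥ (2.326)²·(1−r²)/r²
(1−r²)/r² = (1−0.0900)/0.0900 = 10.1111
n ≥ 2 + 5.410276·10.1111 = 2 + 54.7038 = 56.7038
⌈56.7038⌉ = 57

57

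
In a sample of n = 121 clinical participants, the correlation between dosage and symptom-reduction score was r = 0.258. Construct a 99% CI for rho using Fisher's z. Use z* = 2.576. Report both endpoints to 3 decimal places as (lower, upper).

(0.027, 0.463)

z_r = atanh(0.258) = 0.263965;  SE = 1/√(n−3) = 1/√118 = 0.092057
z-limits: 0.263965 ± 2.576·0.092057 = 0.263965 ± 0.237139 = [0.026826, 0.501104]
ρ-limits: (tanh 0.026826, tanh 0.501104) = (0.027, 0.463)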